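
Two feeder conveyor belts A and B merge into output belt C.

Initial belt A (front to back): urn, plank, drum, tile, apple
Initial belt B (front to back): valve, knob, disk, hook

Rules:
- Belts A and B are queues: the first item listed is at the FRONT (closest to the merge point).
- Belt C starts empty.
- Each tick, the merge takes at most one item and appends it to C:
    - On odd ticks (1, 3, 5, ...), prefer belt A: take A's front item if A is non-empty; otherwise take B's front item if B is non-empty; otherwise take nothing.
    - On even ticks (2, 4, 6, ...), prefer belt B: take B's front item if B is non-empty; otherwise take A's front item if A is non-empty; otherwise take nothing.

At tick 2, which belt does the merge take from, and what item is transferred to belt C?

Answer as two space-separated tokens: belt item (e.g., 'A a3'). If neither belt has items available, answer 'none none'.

Tick 1: prefer A, take urn from A; A=[plank,drum,tile,apple] B=[valve,knob,disk,hook] C=[urn]
Tick 2: prefer B, take valve from B; A=[plank,drum,tile,apple] B=[knob,disk,hook] C=[urn,valve]

Answer: B valve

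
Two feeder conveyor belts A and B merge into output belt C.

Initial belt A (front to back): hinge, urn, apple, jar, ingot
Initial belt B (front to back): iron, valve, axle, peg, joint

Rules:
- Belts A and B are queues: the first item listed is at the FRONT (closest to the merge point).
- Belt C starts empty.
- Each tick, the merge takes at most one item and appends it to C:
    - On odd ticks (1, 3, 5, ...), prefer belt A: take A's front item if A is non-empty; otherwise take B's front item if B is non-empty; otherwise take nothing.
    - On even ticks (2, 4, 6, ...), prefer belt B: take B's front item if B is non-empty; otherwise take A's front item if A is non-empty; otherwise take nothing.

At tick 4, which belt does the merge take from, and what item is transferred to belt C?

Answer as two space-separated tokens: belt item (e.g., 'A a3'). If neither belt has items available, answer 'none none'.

Answer: B valve

Derivation:
Tick 1: prefer A, take hinge from A; A=[urn,apple,jar,ingot] B=[iron,valve,axle,peg,joint] C=[hinge]
Tick 2: prefer B, take iron from B; A=[urn,apple,jar,ingot] B=[valve,axle,peg,joint] C=[hinge,iron]
Tick 3: prefer A, take urn from A; A=[apple,jar,ingot] B=[valve,axle,peg,joint] C=[hinge,iron,urn]
Tick 4: prefer B, take valve from B; A=[apple,jar,ingot] B=[axle,peg,joint] C=[hinge,iron,urn,valve]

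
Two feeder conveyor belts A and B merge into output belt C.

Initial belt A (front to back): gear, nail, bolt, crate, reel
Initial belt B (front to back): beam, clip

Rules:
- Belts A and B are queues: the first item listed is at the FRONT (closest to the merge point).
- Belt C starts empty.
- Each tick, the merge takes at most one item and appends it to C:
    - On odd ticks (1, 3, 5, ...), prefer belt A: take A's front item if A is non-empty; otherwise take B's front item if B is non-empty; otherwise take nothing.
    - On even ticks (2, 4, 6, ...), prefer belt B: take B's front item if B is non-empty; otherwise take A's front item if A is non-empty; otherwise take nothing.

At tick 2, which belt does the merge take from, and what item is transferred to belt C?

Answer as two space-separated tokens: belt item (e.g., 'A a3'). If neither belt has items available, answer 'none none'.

Answer: B beam

Derivation:
Tick 1: prefer A, take gear from A; A=[nail,bolt,crate,reel] B=[beam,clip] C=[gear]
Tick 2: prefer B, take beam from B; A=[nail,bolt,crate,reel] B=[clip] C=[gear,beam]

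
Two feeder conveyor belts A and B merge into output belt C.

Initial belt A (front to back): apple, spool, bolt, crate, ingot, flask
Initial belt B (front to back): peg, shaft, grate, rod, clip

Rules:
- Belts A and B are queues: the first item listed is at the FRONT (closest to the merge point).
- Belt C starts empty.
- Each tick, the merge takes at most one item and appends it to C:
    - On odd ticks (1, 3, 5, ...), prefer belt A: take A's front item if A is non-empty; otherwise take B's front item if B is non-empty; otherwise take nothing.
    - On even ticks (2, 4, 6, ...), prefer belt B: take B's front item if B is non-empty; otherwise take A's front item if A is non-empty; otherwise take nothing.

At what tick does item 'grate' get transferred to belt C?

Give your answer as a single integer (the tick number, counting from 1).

Answer: 6

Derivation:
Tick 1: prefer A, take apple from A; A=[spool,bolt,crate,ingot,flask] B=[peg,shaft,grate,rod,clip] C=[apple]
Tick 2: prefer B, take peg from B; A=[spool,bolt,crate,ingot,flask] B=[shaft,grate,rod,clip] C=[apple,peg]
Tick 3: prefer A, take spool from A; A=[bolt,crate,ingot,flask] B=[shaft,grate,rod,clip] C=[apple,peg,spool]
Tick 4: prefer B, take shaft from B; A=[bolt,crate,ingot,flask] B=[grate,rod,clip] C=[apple,peg,spool,shaft]
Tick 5: prefer A, take bolt from A; A=[crate,ingot,flask] B=[grate,rod,clip] C=[apple,peg,spool,shaft,bolt]
Tick 6: prefer B, take grate from B; A=[crate,ingot,flask] B=[rod,clip] C=[apple,peg,spool,shaft,bolt,grate]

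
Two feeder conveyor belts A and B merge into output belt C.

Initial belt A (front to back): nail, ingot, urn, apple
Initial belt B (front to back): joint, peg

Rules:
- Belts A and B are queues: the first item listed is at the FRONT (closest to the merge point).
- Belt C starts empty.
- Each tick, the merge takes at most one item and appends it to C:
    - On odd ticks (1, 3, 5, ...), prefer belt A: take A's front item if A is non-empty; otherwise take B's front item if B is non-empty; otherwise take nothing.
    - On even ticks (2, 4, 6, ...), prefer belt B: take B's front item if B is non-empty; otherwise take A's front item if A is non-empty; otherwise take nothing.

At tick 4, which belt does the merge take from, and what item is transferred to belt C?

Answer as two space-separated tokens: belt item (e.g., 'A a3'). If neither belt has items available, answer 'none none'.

Tick 1: prefer A, take nail from A; A=[ingot,urn,apple] B=[joint,peg] C=[nail]
Tick 2: prefer B, take joint from B; A=[ingot,urn,apple] B=[peg] C=[nail,joint]
Tick 3: prefer A, take ingot from A; A=[urn,apple] B=[peg] C=[nail,joint,ingot]
Tick 4: prefer B, take peg from B; A=[urn,apple] B=[-] C=[nail,joint,ingot,peg]

Answer: B peg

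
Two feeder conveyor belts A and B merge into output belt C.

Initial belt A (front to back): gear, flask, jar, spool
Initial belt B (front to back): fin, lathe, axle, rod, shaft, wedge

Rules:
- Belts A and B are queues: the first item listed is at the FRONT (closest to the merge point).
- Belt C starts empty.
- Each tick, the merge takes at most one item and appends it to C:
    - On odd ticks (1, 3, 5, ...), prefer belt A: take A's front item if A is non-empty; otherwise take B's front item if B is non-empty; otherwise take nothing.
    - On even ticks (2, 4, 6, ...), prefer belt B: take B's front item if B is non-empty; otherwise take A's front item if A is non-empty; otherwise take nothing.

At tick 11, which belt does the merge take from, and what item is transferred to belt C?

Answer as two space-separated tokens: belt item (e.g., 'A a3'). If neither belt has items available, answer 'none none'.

Tick 1: prefer A, take gear from A; A=[flask,jar,spool] B=[fin,lathe,axle,rod,shaft,wedge] C=[gear]
Tick 2: prefer B, take fin from B; A=[flask,jar,spool] B=[lathe,axle,rod,shaft,wedge] C=[gear,fin]
Tick 3: prefer A, take flask from A; A=[jar,spool] B=[lathe,axle,rod,shaft,wedge] C=[gear,fin,flask]
Tick 4: prefer B, take lathe from B; A=[jar,spool] B=[axle,rod,shaft,wedge] C=[gear,fin,flask,lathe]
Tick 5: prefer A, take jar from A; A=[spool] B=[axle,rod,shaft,wedge] C=[gear,fin,flask,lathe,jar]
Tick 6: prefer B, take axle from B; A=[spool] B=[rod,shaft,wedge] C=[gear,fin,flask,lathe,jar,axle]
Tick 7: prefer A, take spool from A; A=[-] B=[rod,shaft,wedge] C=[gear,fin,flask,lathe,jar,axle,spool]
Tick 8: prefer B, take rod from B; A=[-] B=[shaft,wedge] C=[gear,fin,flask,lathe,jar,axle,spool,rod]
Tick 9: prefer A, take shaft from B; A=[-] B=[wedge] C=[gear,fin,flask,lathe,jar,axle,spool,rod,shaft]
Tick 10: prefer B, take wedge from B; A=[-] B=[-] C=[gear,fin,flask,lathe,jar,axle,spool,rod,shaft,wedge]
Tick 11: prefer A, both empty, nothing taken; A=[-] B=[-] C=[gear,fin,flask,lathe,jar,axle,spool,rod,shaft,wedge]

Answer: none none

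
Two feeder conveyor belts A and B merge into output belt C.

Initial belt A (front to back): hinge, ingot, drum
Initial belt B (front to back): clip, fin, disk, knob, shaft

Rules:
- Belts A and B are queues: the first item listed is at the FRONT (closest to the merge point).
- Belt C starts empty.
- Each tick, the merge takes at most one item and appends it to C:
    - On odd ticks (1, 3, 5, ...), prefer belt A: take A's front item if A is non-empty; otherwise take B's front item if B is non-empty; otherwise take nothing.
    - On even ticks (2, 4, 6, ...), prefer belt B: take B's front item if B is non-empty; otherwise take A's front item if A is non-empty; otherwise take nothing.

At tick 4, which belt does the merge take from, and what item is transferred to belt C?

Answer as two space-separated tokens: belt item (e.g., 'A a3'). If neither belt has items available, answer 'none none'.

Answer: B fin

Derivation:
Tick 1: prefer A, take hinge from A; A=[ingot,drum] B=[clip,fin,disk,knob,shaft] C=[hinge]
Tick 2: prefer B, take clip from B; A=[ingot,drum] B=[fin,disk,knob,shaft] C=[hinge,clip]
Tick 3: prefer A, take ingot from A; A=[drum] B=[fin,disk,knob,shaft] C=[hinge,clip,ingot]
Tick 4: prefer B, take fin from B; A=[drum] B=[disk,knob,shaft] C=[hinge,clip,ingot,fin]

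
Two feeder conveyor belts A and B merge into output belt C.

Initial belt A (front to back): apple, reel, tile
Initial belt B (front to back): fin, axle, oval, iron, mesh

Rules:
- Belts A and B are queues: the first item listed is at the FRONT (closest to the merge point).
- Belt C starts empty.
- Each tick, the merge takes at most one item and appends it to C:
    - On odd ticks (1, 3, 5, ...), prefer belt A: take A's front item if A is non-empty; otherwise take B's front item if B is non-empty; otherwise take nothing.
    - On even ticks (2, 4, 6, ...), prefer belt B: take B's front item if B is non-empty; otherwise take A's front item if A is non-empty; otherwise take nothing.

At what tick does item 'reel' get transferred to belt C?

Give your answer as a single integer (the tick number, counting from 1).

Tick 1: prefer A, take apple from A; A=[reel,tile] B=[fin,axle,oval,iron,mesh] C=[apple]
Tick 2: prefer B, take fin from B; A=[reel,tile] B=[axle,oval,iron,mesh] C=[apple,fin]
Tick 3: prefer A, take reel from A; A=[tile] B=[axle,oval,iron,mesh] C=[apple,fin,reel]

Answer: 3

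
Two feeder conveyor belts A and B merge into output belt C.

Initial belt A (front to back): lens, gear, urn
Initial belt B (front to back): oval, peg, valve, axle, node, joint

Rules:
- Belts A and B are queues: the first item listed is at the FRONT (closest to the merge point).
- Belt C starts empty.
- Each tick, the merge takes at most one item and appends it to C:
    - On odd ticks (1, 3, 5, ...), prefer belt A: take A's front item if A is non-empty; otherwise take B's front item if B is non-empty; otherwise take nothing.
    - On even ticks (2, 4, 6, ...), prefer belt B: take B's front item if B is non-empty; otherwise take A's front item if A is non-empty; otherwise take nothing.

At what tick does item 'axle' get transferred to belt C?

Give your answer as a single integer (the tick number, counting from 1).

Answer: 7

Derivation:
Tick 1: prefer A, take lens from A; A=[gear,urn] B=[oval,peg,valve,axle,node,joint] C=[lens]
Tick 2: prefer B, take oval from B; A=[gear,urn] B=[peg,valve,axle,node,joint] C=[lens,oval]
Tick 3: prefer A, take gear from A; A=[urn] B=[peg,valve,axle,node,joint] C=[lens,oval,gear]
Tick 4: prefer B, take peg from B; A=[urn] B=[valve,axle,node,joint] C=[lens,oval,gear,peg]
Tick 5: prefer A, take urn from A; A=[-] B=[valve,axle,node,joint] C=[lens,oval,gear,peg,urn]
Tick 6: prefer B, take valve from B; A=[-] B=[axle,node,joint] C=[lens,oval,gear,peg,urn,valve]
Tick 7: prefer A, take axle from B; A=[-] B=[node,joint] C=[lens,oval,gear,peg,urn,valve,axle]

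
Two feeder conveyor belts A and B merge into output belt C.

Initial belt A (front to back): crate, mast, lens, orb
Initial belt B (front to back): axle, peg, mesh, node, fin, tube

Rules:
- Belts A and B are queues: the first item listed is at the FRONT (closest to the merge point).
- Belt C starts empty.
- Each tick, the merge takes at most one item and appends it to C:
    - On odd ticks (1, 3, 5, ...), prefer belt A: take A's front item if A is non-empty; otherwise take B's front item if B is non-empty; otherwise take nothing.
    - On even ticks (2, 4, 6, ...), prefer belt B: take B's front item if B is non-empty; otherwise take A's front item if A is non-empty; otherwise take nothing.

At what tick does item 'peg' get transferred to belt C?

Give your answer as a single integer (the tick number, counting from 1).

Answer: 4

Derivation:
Tick 1: prefer A, take crate from A; A=[mast,lens,orb] B=[axle,peg,mesh,node,fin,tube] C=[crate]
Tick 2: prefer B, take axle from B; A=[mast,lens,orb] B=[peg,mesh,node,fin,tube] C=[crate,axle]
Tick 3: prefer A, take mast from A; A=[lens,orb] B=[peg,mesh,node,fin,tube] C=[crate,axle,mast]
Tick 4: prefer B, take peg from B; A=[lens,orb] B=[mesh,node,fin,tube] C=[crate,axle,mast,peg]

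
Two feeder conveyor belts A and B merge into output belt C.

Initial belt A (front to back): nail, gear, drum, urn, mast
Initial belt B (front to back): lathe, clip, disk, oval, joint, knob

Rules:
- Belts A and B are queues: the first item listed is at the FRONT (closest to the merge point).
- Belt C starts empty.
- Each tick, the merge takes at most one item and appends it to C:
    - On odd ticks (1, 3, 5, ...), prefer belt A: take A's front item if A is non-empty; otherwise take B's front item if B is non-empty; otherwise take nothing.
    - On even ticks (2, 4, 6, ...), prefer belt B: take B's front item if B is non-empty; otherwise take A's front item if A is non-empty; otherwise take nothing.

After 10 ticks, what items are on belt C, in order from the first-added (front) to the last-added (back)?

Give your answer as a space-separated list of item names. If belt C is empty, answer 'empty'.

Answer: nail lathe gear clip drum disk urn oval mast joint

Derivation:
Tick 1: prefer A, take nail from A; A=[gear,drum,urn,mast] B=[lathe,clip,disk,oval,joint,knob] C=[nail]
Tick 2: prefer B, take lathe from B; A=[gear,drum,urn,mast] B=[clip,disk,oval,joint,knob] C=[nail,lathe]
Tick 3: prefer A, take gear from A; A=[drum,urn,mast] B=[clip,disk,oval,joint,knob] C=[nail,lathe,gear]
Tick 4: prefer B, take clip from B; A=[drum,urn,mast] B=[disk,oval,joint,knob] C=[nail,lathe,gear,clip]
Tick 5: prefer A, take drum from A; A=[urn,mast] B=[disk,oval,joint,knob] C=[nail,lathe,gear,clip,drum]
Tick 6: prefer B, take disk from B; A=[urn,mast] B=[oval,joint,knob] C=[nail,lathe,gear,clip,drum,disk]
Tick 7: prefer A, take urn from A; A=[mast] B=[oval,joint,knob] C=[nail,lathe,gear,clip,drum,disk,urn]
Tick 8: prefer B, take oval from B; A=[mast] B=[joint,knob] C=[nail,lathe,gear,clip,drum,disk,urn,oval]
Tick 9: prefer A, take mast from A; A=[-] B=[joint,knob] C=[nail,lathe,gear,clip,drum,disk,urn,oval,mast]
Tick 10: prefer B, take joint from B; A=[-] B=[knob] C=[nail,lathe,gear,clip,drum,disk,urn,oval,mast,joint]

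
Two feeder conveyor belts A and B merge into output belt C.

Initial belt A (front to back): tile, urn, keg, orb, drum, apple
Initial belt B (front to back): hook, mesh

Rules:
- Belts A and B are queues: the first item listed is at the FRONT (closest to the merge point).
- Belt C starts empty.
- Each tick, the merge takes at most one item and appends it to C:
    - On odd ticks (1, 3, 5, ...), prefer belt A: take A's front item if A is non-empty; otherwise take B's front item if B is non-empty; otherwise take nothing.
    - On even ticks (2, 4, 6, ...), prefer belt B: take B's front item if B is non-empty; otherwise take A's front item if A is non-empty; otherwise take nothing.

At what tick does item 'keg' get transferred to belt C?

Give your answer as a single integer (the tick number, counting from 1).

Tick 1: prefer A, take tile from A; A=[urn,keg,orb,drum,apple] B=[hook,mesh] C=[tile]
Tick 2: prefer B, take hook from B; A=[urn,keg,orb,drum,apple] B=[mesh] C=[tile,hook]
Tick 3: prefer A, take urn from A; A=[keg,orb,drum,apple] B=[mesh] C=[tile,hook,urn]
Tick 4: prefer B, take mesh from B; A=[keg,orb,drum,apple] B=[-] C=[tile,hook,urn,mesh]
Tick 5: prefer A, take keg from A; A=[orb,drum,apple] B=[-] C=[tile,hook,urn,mesh,keg]

Answer: 5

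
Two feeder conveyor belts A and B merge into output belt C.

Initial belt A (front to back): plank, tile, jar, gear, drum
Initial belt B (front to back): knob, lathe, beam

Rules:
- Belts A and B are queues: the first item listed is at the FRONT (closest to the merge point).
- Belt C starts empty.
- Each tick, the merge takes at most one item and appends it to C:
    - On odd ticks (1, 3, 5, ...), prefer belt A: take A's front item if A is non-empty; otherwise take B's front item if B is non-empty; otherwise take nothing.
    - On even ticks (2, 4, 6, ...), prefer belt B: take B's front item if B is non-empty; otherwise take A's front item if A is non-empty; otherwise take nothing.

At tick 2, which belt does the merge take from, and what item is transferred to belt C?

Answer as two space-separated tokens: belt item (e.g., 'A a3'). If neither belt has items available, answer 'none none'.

Tick 1: prefer A, take plank from A; A=[tile,jar,gear,drum] B=[knob,lathe,beam] C=[plank]
Tick 2: prefer B, take knob from B; A=[tile,jar,gear,drum] B=[lathe,beam] C=[plank,knob]

Answer: B knob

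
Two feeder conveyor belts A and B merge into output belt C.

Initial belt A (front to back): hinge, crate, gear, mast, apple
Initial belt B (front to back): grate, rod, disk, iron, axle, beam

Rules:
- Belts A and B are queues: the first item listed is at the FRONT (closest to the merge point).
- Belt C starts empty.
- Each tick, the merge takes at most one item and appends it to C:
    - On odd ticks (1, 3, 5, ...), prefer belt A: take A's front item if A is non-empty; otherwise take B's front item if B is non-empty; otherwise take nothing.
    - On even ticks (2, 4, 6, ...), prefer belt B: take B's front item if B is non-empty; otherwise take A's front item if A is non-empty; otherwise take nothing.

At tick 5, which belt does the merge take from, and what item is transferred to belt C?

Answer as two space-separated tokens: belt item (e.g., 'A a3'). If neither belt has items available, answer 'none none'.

Answer: A gear

Derivation:
Tick 1: prefer A, take hinge from A; A=[crate,gear,mast,apple] B=[grate,rod,disk,iron,axle,beam] C=[hinge]
Tick 2: prefer B, take grate from B; A=[crate,gear,mast,apple] B=[rod,disk,iron,axle,beam] C=[hinge,grate]
Tick 3: prefer A, take crate from A; A=[gear,mast,apple] B=[rod,disk,iron,axle,beam] C=[hinge,grate,crate]
Tick 4: prefer B, take rod from B; A=[gear,mast,apple] B=[disk,iron,axle,beam] C=[hinge,grate,crate,rod]
Tick 5: prefer A, take gear from A; A=[mast,apple] B=[disk,iron,axle,beam] C=[hinge,grate,crate,rod,gear]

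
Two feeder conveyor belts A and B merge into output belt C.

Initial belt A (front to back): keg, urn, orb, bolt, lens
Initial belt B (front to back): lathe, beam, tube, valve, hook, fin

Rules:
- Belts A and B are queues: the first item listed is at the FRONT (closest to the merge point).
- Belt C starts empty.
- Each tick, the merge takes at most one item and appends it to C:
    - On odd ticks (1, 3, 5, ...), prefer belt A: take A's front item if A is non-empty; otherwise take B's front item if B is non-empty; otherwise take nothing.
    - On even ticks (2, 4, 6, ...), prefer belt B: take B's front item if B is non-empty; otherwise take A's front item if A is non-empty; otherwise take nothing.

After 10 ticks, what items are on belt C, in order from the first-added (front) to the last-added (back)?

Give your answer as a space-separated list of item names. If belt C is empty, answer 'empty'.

Answer: keg lathe urn beam orb tube bolt valve lens hook

Derivation:
Tick 1: prefer A, take keg from A; A=[urn,orb,bolt,lens] B=[lathe,beam,tube,valve,hook,fin] C=[keg]
Tick 2: prefer B, take lathe from B; A=[urn,orb,bolt,lens] B=[beam,tube,valve,hook,fin] C=[keg,lathe]
Tick 3: prefer A, take urn from A; A=[orb,bolt,lens] B=[beam,tube,valve,hook,fin] C=[keg,lathe,urn]
Tick 4: prefer B, take beam from B; A=[orb,bolt,lens] B=[tube,valve,hook,fin] C=[keg,lathe,urn,beam]
Tick 5: prefer A, take orb from A; A=[bolt,lens] B=[tube,valve,hook,fin] C=[keg,lathe,urn,beam,orb]
Tick 6: prefer B, take tube from B; A=[bolt,lens] B=[valve,hook,fin] C=[keg,lathe,urn,beam,orb,tube]
Tick 7: prefer A, take bolt from A; A=[lens] B=[valve,hook,fin] C=[keg,lathe,urn,beam,orb,tube,bolt]
Tick 8: prefer B, take valve from B; A=[lens] B=[hook,fin] C=[keg,lathe,urn,beam,orb,tube,bolt,valve]
Tick 9: prefer A, take lens from A; A=[-] B=[hook,fin] C=[keg,lathe,urn,beam,orb,tube,bolt,valve,lens]
Tick 10: prefer B, take hook from B; A=[-] B=[fin] C=[keg,lathe,urn,beam,orb,tube,bolt,valve,lens,hook]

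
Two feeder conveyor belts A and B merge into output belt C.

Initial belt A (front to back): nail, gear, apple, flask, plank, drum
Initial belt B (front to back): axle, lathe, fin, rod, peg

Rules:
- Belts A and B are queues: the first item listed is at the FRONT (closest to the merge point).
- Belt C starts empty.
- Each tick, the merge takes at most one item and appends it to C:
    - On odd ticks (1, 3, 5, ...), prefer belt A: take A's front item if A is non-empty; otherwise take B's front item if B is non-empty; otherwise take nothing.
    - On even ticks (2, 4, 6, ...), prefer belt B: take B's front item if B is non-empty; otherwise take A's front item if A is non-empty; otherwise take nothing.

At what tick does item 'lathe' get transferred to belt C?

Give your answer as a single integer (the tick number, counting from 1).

Answer: 4

Derivation:
Tick 1: prefer A, take nail from A; A=[gear,apple,flask,plank,drum] B=[axle,lathe,fin,rod,peg] C=[nail]
Tick 2: prefer B, take axle from B; A=[gear,apple,flask,plank,drum] B=[lathe,fin,rod,peg] C=[nail,axle]
Tick 3: prefer A, take gear from A; A=[apple,flask,plank,drum] B=[lathe,fin,rod,peg] C=[nail,axle,gear]
Tick 4: prefer B, take lathe from B; A=[apple,flask,plank,drum] B=[fin,rod,peg] C=[nail,axle,gear,lathe]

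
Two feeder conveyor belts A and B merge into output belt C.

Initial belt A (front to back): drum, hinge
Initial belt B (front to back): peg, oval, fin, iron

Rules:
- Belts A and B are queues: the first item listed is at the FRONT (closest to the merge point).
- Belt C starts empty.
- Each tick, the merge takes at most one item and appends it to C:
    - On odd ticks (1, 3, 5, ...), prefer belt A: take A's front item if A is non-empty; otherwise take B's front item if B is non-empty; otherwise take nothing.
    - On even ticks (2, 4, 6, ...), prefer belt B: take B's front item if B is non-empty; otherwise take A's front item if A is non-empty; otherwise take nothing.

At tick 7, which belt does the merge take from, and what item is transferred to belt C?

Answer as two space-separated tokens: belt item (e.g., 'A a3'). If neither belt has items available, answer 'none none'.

Tick 1: prefer A, take drum from A; A=[hinge] B=[peg,oval,fin,iron] C=[drum]
Tick 2: prefer B, take peg from B; A=[hinge] B=[oval,fin,iron] C=[drum,peg]
Tick 3: prefer A, take hinge from A; A=[-] B=[oval,fin,iron] C=[drum,peg,hinge]
Tick 4: prefer B, take oval from B; A=[-] B=[fin,iron] C=[drum,peg,hinge,oval]
Tick 5: prefer A, take fin from B; A=[-] B=[iron] C=[drum,peg,hinge,oval,fin]
Tick 6: prefer B, take iron from B; A=[-] B=[-] C=[drum,peg,hinge,oval,fin,iron]
Tick 7: prefer A, both empty, nothing taken; A=[-] B=[-] C=[drum,peg,hinge,oval,fin,iron]

Answer: none none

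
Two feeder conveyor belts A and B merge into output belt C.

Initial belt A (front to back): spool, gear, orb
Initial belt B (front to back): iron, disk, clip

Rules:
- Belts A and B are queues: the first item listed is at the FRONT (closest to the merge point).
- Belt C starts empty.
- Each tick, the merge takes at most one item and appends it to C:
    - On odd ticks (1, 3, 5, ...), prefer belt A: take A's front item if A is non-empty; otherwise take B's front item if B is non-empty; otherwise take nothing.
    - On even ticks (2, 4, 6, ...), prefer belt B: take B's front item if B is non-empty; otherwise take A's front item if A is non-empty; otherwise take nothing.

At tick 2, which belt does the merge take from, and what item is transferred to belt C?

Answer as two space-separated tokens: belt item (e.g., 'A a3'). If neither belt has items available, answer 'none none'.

Tick 1: prefer A, take spool from A; A=[gear,orb] B=[iron,disk,clip] C=[spool]
Tick 2: prefer B, take iron from B; A=[gear,orb] B=[disk,clip] C=[spool,iron]

Answer: B iron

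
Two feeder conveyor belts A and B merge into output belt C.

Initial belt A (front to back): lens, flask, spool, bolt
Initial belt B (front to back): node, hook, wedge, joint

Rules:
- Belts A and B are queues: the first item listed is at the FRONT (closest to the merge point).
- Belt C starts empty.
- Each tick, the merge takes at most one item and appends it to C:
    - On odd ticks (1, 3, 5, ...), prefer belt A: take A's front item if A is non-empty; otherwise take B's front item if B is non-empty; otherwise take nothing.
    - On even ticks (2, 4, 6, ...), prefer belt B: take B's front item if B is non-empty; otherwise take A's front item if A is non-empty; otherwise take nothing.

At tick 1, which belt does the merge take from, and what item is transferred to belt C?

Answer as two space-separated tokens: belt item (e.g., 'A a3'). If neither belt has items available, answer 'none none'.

Tick 1: prefer A, take lens from A; A=[flask,spool,bolt] B=[node,hook,wedge,joint] C=[lens]

Answer: A lens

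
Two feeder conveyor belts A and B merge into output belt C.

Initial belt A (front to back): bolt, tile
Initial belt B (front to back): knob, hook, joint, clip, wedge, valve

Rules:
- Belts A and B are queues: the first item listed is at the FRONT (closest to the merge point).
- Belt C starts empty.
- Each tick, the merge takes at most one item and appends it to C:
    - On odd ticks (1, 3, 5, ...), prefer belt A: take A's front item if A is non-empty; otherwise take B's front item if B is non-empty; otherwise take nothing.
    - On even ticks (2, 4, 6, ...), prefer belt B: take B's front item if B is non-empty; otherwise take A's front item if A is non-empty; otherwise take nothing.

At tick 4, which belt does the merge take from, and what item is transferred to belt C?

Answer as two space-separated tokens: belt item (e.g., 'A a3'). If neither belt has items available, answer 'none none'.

Tick 1: prefer A, take bolt from A; A=[tile] B=[knob,hook,joint,clip,wedge,valve] C=[bolt]
Tick 2: prefer B, take knob from B; A=[tile] B=[hook,joint,clip,wedge,valve] C=[bolt,knob]
Tick 3: prefer A, take tile from A; A=[-] B=[hook,joint,clip,wedge,valve] C=[bolt,knob,tile]
Tick 4: prefer B, take hook from B; A=[-] B=[joint,clip,wedge,valve] C=[bolt,knob,tile,hook]

Answer: B hook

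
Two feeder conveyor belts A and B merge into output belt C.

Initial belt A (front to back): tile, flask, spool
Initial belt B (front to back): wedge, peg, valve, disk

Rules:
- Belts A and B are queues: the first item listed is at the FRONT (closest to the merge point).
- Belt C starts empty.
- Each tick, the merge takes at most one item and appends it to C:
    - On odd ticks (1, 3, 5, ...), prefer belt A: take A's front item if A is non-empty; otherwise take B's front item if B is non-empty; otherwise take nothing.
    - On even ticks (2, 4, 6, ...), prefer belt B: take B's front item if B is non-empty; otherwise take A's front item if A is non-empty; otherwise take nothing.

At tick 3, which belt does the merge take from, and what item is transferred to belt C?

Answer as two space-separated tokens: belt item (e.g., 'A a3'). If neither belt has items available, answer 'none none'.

Answer: A flask

Derivation:
Tick 1: prefer A, take tile from A; A=[flask,spool] B=[wedge,peg,valve,disk] C=[tile]
Tick 2: prefer B, take wedge from B; A=[flask,spool] B=[peg,valve,disk] C=[tile,wedge]
Tick 3: prefer A, take flask from A; A=[spool] B=[peg,valve,disk] C=[tile,wedge,flask]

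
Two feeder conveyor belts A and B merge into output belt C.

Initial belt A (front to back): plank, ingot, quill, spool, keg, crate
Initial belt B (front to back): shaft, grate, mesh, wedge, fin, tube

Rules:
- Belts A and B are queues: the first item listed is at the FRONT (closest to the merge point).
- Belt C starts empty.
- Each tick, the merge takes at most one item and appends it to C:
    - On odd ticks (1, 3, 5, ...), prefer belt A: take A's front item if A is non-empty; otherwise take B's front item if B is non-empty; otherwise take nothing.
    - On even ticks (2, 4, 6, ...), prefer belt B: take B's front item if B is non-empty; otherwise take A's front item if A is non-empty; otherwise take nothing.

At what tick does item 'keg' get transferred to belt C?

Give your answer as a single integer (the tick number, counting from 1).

Tick 1: prefer A, take plank from A; A=[ingot,quill,spool,keg,crate] B=[shaft,grate,mesh,wedge,fin,tube] C=[plank]
Tick 2: prefer B, take shaft from B; A=[ingot,quill,spool,keg,crate] B=[grate,mesh,wedge,fin,tube] C=[plank,shaft]
Tick 3: prefer A, take ingot from A; A=[quill,spool,keg,crate] B=[grate,mesh,wedge,fin,tube] C=[plank,shaft,ingot]
Tick 4: prefer B, take grate from B; A=[quill,spool,keg,crate] B=[mesh,wedge,fin,tube] C=[plank,shaft,ingot,grate]
Tick 5: prefer A, take quill from A; A=[spool,keg,crate] B=[mesh,wedge,fin,tube] C=[plank,shaft,ingot,grate,quill]
Tick 6: prefer B, take mesh from B; A=[spool,keg,crate] B=[wedge,fin,tube] C=[plank,shaft,ingot,grate,quill,mesh]
Tick 7: prefer A, take spool from A; A=[keg,crate] B=[wedge,fin,tube] C=[plank,shaft,ingot,grate,quill,mesh,spool]
Tick 8: prefer B, take wedge from B; A=[keg,crate] B=[fin,tube] C=[plank,shaft,ingot,grate,quill,mesh,spool,wedge]
Tick 9: prefer A, take keg from A; A=[crate] B=[fin,tube] C=[plank,shaft,ingot,grate,quill,mesh,spool,wedge,keg]

Answer: 9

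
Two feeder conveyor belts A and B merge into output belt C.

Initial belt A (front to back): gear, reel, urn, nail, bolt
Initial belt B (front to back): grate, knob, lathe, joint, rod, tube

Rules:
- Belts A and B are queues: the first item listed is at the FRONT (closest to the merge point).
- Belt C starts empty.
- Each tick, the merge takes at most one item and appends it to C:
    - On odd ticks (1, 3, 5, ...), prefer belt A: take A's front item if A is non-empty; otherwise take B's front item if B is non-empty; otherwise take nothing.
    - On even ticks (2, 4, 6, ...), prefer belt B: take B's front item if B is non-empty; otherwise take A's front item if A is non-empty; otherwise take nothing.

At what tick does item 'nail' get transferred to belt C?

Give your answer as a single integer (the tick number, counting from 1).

Answer: 7

Derivation:
Tick 1: prefer A, take gear from A; A=[reel,urn,nail,bolt] B=[grate,knob,lathe,joint,rod,tube] C=[gear]
Tick 2: prefer B, take grate from B; A=[reel,urn,nail,bolt] B=[knob,lathe,joint,rod,tube] C=[gear,grate]
Tick 3: prefer A, take reel from A; A=[urn,nail,bolt] B=[knob,lathe,joint,rod,tube] C=[gear,grate,reel]
Tick 4: prefer B, take knob from B; A=[urn,nail,bolt] B=[lathe,joint,rod,tube] C=[gear,grate,reel,knob]
Tick 5: prefer A, take urn from A; A=[nail,bolt] B=[lathe,joint,rod,tube] C=[gear,grate,reel,knob,urn]
Tick 6: prefer B, take lathe from B; A=[nail,bolt] B=[joint,rod,tube] C=[gear,grate,reel,knob,urn,lathe]
Tick 7: prefer A, take nail from A; A=[bolt] B=[joint,rod,tube] C=[gear,grate,reel,knob,urn,lathe,nail]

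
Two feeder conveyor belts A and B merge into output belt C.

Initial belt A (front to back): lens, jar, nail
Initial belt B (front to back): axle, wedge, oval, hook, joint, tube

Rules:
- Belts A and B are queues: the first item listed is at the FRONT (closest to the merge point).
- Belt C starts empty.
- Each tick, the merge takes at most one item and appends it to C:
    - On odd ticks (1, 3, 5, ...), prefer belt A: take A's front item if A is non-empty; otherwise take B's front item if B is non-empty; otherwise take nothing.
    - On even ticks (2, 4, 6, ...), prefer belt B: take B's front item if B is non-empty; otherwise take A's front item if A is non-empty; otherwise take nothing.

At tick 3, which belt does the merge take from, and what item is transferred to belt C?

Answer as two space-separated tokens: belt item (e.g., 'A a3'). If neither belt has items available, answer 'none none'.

Tick 1: prefer A, take lens from A; A=[jar,nail] B=[axle,wedge,oval,hook,joint,tube] C=[lens]
Tick 2: prefer B, take axle from B; A=[jar,nail] B=[wedge,oval,hook,joint,tube] C=[lens,axle]
Tick 3: prefer A, take jar from A; A=[nail] B=[wedge,oval,hook,joint,tube] C=[lens,axle,jar]

Answer: A jar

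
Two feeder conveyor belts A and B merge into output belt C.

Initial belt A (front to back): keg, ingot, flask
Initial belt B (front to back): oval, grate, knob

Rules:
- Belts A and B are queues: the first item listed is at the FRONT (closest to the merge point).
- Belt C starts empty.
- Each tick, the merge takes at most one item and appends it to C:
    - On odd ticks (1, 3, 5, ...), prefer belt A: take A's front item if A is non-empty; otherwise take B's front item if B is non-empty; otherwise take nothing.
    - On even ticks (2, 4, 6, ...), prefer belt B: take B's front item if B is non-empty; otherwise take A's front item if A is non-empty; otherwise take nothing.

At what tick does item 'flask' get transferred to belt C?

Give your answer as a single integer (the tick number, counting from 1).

Answer: 5

Derivation:
Tick 1: prefer A, take keg from A; A=[ingot,flask] B=[oval,grate,knob] C=[keg]
Tick 2: prefer B, take oval from B; A=[ingot,flask] B=[grate,knob] C=[keg,oval]
Tick 3: prefer A, take ingot from A; A=[flask] B=[grate,knob] C=[keg,oval,ingot]
Tick 4: prefer B, take grate from B; A=[flask] B=[knob] C=[keg,oval,ingot,grate]
Tick 5: prefer A, take flask from A; A=[-] B=[knob] C=[keg,oval,ingot,grate,flask]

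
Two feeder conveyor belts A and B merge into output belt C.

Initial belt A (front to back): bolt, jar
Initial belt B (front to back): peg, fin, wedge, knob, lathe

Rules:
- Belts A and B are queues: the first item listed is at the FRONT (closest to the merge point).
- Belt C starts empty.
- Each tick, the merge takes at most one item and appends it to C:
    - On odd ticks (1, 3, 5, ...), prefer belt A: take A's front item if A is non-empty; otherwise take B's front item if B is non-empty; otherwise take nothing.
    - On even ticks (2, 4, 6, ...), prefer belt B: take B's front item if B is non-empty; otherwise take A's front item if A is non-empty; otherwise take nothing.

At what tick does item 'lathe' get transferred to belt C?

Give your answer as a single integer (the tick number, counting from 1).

Tick 1: prefer A, take bolt from A; A=[jar] B=[peg,fin,wedge,knob,lathe] C=[bolt]
Tick 2: prefer B, take peg from B; A=[jar] B=[fin,wedge,knob,lathe] C=[bolt,peg]
Tick 3: prefer A, take jar from A; A=[-] B=[fin,wedge,knob,lathe] C=[bolt,peg,jar]
Tick 4: prefer B, take fin from B; A=[-] B=[wedge,knob,lathe] C=[bolt,peg,jar,fin]
Tick 5: prefer A, take wedge from B; A=[-] B=[knob,lathe] C=[bolt,peg,jar,fin,wedge]
Tick 6: prefer B, take knob from B; A=[-] B=[lathe] C=[bolt,peg,jar,fin,wedge,knob]
Tick 7: prefer A, take lathe from B; A=[-] B=[-] C=[bolt,peg,jar,fin,wedge,knob,lathe]

Answer: 7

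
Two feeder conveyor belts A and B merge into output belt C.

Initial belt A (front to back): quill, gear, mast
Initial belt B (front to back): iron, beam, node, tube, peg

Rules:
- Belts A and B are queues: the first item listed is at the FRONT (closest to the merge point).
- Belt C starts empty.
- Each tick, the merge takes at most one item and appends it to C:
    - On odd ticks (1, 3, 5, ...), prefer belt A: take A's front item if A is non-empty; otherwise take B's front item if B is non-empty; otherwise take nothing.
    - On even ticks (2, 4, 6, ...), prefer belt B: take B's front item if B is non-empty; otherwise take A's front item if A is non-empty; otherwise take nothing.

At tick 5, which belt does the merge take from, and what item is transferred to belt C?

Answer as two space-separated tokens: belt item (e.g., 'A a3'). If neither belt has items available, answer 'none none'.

Tick 1: prefer A, take quill from A; A=[gear,mast] B=[iron,beam,node,tube,peg] C=[quill]
Tick 2: prefer B, take iron from B; A=[gear,mast] B=[beam,node,tube,peg] C=[quill,iron]
Tick 3: prefer A, take gear from A; A=[mast] B=[beam,node,tube,peg] C=[quill,iron,gear]
Tick 4: prefer B, take beam from B; A=[mast] B=[node,tube,peg] C=[quill,iron,gear,beam]
Tick 5: prefer A, take mast from A; A=[-] B=[node,tube,peg] C=[quill,iron,gear,beam,mast]

Answer: A mast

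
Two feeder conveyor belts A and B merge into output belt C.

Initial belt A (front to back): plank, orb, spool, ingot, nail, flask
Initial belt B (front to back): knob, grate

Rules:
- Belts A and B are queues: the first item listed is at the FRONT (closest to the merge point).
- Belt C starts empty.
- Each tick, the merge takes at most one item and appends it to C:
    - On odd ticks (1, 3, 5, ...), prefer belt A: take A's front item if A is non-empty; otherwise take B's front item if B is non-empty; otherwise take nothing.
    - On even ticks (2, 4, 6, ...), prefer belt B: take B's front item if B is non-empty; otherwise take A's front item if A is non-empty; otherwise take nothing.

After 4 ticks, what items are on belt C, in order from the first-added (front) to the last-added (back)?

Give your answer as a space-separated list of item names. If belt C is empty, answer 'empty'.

Tick 1: prefer A, take plank from A; A=[orb,spool,ingot,nail,flask] B=[knob,grate] C=[plank]
Tick 2: prefer B, take knob from B; A=[orb,spool,ingot,nail,flask] B=[grate] C=[plank,knob]
Tick 3: prefer A, take orb from A; A=[spool,ingot,nail,flask] B=[grate] C=[plank,knob,orb]
Tick 4: prefer B, take grate from B; A=[spool,ingot,nail,flask] B=[-] C=[plank,knob,orb,grate]

Answer: plank knob orb grate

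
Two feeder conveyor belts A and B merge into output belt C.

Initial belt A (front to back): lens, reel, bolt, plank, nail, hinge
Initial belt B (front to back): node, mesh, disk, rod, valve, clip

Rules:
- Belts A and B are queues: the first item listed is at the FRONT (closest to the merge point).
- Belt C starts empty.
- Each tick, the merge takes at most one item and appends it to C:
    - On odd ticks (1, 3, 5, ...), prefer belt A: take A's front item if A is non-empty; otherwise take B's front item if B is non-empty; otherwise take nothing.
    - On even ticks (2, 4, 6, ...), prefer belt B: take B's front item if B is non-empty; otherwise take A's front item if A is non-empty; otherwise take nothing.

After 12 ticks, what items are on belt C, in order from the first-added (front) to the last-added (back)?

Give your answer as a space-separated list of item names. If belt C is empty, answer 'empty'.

Tick 1: prefer A, take lens from A; A=[reel,bolt,plank,nail,hinge] B=[node,mesh,disk,rod,valve,clip] C=[lens]
Tick 2: prefer B, take node from B; A=[reel,bolt,plank,nail,hinge] B=[mesh,disk,rod,valve,clip] C=[lens,node]
Tick 3: prefer A, take reel from A; A=[bolt,plank,nail,hinge] B=[mesh,disk,rod,valve,clip] C=[lens,node,reel]
Tick 4: prefer B, take mesh from B; A=[bolt,plank,nail,hinge] B=[disk,rod,valve,clip] C=[lens,node,reel,mesh]
Tick 5: prefer A, take bolt from A; A=[plank,nail,hinge] B=[disk,rod,valve,clip] C=[lens,node,reel,mesh,bolt]
Tick 6: prefer B, take disk from B; A=[plank,nail,hinge] B=[rod,valve,clip] C=[lens,node,reel,mesh,bolt,disk]
Tick 7: prefer A, take plank from A; A=[nail,hinge] B=[rod,valve,clip] C=[lens,node,reel,mesh,bolt,disk,plank]
Tick 8: prefer B, take rod from B; A=[nail,hinge] B=[valve,clip] C=[lens,node,reel,mesh,bolt,disk,plank,rod]
Tick 9: prefer A, take nail from A; A=[hinge] B=[valve,clip] C=[lens,node,reel,mesh,bolt,disk,plank,rod,nail]
Tick 10: prefer B, take valve from B; A=[hinge] B=[clip] C=[lens,node,reel,mesh,bolt,disk,plank,rod,nail,valve]
Tick 11: prefer A, take hinge from A; A=[-] B=[clip] C=[lens,node,reel,mesh,bolt,disk,plank,rod,nail,valve,hinge]
Tick 12: prefer B, take clip from B; A=[-] B=[-] C=[lens,node,reel,mesh,bolt,disk,plank,rod,nail,valve,hinge,clip]

Answer: lens node reel mesh bolt disk plank rod nail valve hinge clip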